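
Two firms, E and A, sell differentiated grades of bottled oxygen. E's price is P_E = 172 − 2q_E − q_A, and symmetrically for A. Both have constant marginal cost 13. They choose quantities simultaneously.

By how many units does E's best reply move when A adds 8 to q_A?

-2

Firm E's profit: π = q_E(172 − 2q_E − q_A) − 13q_E.
∂π/∂q_E = 159 − 4q_E − q_A = 0 ⇒ q_E = 39.75 − 0.25q_A.
The reaction-function slope is −0.25, so an 8-unit rise in q_A moves q_E by −0.25 × 8 = −2. E's best response falls — the actions are strategic substitutes.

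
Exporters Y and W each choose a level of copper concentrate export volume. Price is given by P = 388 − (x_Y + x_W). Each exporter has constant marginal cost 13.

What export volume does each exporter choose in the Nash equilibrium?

125

Exporter Y's profit: π = x_Y(388 − (x_Y + x_W)) − 13x_Y.
∂π/∂x_Y = 375 − 2x_Y − x_W = 0, so x_Y = 187.5 − 0.5x_W.
By symmetry x_W = x_Y; substituting into the reaction function, 1.5x_Y = 187.5 and x_Y = 125.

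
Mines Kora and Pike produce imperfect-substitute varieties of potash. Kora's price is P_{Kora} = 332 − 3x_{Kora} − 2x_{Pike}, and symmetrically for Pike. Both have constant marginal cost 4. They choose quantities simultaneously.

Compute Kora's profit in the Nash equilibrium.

5043

Mine Kora's profit: π = x_{Kora}(332 − 3x_{Kora} − 2x_{Pike}) − 4x_{Kora}.
∂π/∂x_{Kora} = 328 − 6x_{Kora} − 2x_{Pike} = 0 ⇒ x_{Kora} = 164/3 − (1/3)x_{Pike}.
By symmetry x_{Pike} = x_{Kora}; substituting into the reaction function, (4/3)x_{Kora} = 164/3 and x_{Kora} = 41.
P_{Kora} = 332 − 3·41 − 2·41 = 127.
Profit = (127 − 4)·41 = 5043.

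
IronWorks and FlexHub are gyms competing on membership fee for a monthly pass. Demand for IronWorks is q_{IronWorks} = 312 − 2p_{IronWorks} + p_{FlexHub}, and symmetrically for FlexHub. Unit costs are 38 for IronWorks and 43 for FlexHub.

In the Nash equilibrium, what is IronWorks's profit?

IronWorks's profit: π = (p_{IronWorks} − 38)(312 − 2p_{IronWorks} + p_{FlexHub}).
∂π/∂p_{IronWorks} = 388 − 4p_{IronWorks} + p_{FlexHub} = 0 ⇒ p_{IronWorks} = 97 + 0.25p_{FlexHub}.
Similarly p_{FlexHub} = 99.5 + 0.25p_{IronWorks}.
Substituting the second reaction function into the first: p_{IronWorks} = 97 + 0.25(99.5 + 0.25p_{IronWorks}), which gives 0.9375p_{IronWorks} = 121.875 ⇒ p_{IronWorks} = 130.
Then p_{FlexHub} = 99.5 + 0.25·130 = 132.
q_{IronWorks} = 312 − 2·130 + 132 = 184.
Profit = (130 − 38)·184 = 16928.

16928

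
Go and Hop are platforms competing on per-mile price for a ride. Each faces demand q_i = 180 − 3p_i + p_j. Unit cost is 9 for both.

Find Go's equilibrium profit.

Go's profit: π = (p_{Go} − 9)(180 − 3p_{Go} + p_{Hop}).
∂π/∂p_{Go} = 207 − 6p_{Go} + p_{Hop} = 0 ⇒ p_{Go} = 34.5 + (1/6)p_{Hop}.
By symmetry p_{Hop} = p_{Go}; substituting into the reaction function, (5/6)p_{Go} = 34.5 and p_{Go} = 41.4.
q_{Go} = 180 − 3·41.4 + 41.4 = 97.2.
Profit = (41.4 − 9)·97.2 = 3149.28.

3149.28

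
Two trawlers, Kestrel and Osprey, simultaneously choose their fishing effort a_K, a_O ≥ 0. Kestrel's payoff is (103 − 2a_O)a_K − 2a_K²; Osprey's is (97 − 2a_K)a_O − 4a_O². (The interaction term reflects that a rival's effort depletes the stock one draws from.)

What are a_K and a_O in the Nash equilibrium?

Expanding Kestrel's payoff: 103a_K − 2a_Oa_K − 2a_K².
∂π/∂a_K = 103 − 2a_O − 4a_K = 0, so a_K = 25.75 − 0.5a_O.
Likewise for Osprey: a_O = 12.125 − 0.25a_K.
Plugging a_O into Kestrel's best response: a_K = 25.75 − 0.5(12.125 − 0.25a_K) ⇒ 0.875a_K = 19.6875, so a_K = 22.5.
Then a_O = 12.125 − 0.25·22.5 = 6.5.

22.5, 6.5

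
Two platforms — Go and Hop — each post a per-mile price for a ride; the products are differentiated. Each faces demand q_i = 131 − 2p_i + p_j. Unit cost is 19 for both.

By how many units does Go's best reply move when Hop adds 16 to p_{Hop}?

Go's profit: π = (p_{Go} − 19)(131 − 2p_{Go} + p_{Hop}).
∂π/∂p_{Go} = 169 − 4p_{Go} + p_{Hop} = 0 ⇒ p_{Go} = 42.25 + 0.25p_{Hop}.
The reaction-function slope is 0.25, so a 16-unit rise in p_{Hop} moves p_{Go} by 0.25 × 16 = 4. Go's best response rises — the actions are strategic complements.

4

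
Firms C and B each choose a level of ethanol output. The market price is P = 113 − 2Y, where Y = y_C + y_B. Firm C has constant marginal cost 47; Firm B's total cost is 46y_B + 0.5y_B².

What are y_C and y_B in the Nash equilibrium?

Firm C's profit: π = y_C(113 − 2(y_C + y_B)) − 47y_C.
∂π/∂y_C = 66 − 4y_C − 2y_B = 0, so y_C = 16.5 − 0.5y_B.
For B: ∂π/∂y_B = 67 − 5y_B − 2y_C = 0 ⇒ y_B = 13.4 − 0.4y_C.
Solving the two reaction functions simultaneously: (1 − (−0.5)(−0.4))y_C = 16.5 − 0.5·13.4, so 0.8y_C = 9.8 and y_C = 12.25.
Then y_B = 13.4 − 0.4·12.25 = 8.5.

12.25, 8.5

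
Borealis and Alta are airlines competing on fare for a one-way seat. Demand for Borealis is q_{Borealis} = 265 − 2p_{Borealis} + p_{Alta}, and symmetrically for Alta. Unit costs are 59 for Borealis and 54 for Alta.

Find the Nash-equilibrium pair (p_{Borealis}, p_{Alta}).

Borealis's profit: π = (p_{Borealis} − 59)(265 − 2p_{Borealis} + p_{Alta}).
∂π/∂p_{Borealis} = 383 − 4p_{Borealis} + p_{Alta} = 0 ⇒ p_{Borealis} = 95.75 + 0.25p_{Alta}.
Similarly p_{Alta} = 93.25 + 0.25p_{Borealis}.
Substituting the second reaction function into the first: p_{Borealis} = 95.75 + 0.25(93.25 + 0.25p_{Borealis}), which gives 0.9375p_{Borealis} = 119.0625 ⇒ p_{Borealis} = 127.
Then p_{Alta} = 93.25 + 0.25·127 = 125.

127, 125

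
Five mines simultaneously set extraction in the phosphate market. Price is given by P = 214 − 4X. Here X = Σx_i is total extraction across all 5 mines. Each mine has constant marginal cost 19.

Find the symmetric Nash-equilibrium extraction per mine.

A representative mine's profit is π_i = x_i(214 − 4X) − 19x_i, with X = x_i + Σ_{j≠i} x_j.
First-order condition: 195 − 8x_i − 4Σ_{j≠i} x_j = 0.
Imposing symmetry (x_j = x for all j) turns Σ_{j≠i} x_j into 4x, so 195 = 24x and x = 8.125.

8.125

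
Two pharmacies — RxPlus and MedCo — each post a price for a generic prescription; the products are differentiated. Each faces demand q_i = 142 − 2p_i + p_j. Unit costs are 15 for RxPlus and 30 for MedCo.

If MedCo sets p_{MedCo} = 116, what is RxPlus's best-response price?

RxPlus's profit: π = (p_{RxPlus} − 15)(142 − 2p_{RxPlus} + p_{MedCo}).
∂π/∂p_{RxPlus} = 172 − 4p_{RxPlus} + p_{MedCo} = 0 ⇒ p_{RxPlus} = 43 + 0.25p_{MedCo}.
At p_{MedCo} = 116: p_{RxPlus} = 43 + 0.25·116 = 72.

72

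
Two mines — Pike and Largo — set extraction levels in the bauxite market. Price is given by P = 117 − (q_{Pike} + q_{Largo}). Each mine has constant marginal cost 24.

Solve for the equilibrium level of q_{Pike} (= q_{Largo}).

31

Mine Pike's profit: π = q_{Pike}(117 − (q_{Pike} + q_{Largo})) − 24q_{Pike}.
∂π/∂q_{Pike} = 93 − 2q_{Pike} − q_{Largo} = 0, so q_{Pike} = 46.5 − 0.5q_{Largo}.
By symmetry q_{Largo} = q_{Pike}; substituting into the reaction function, 1.5q_{Pike} = 46.5 and q_{Pike} = 31.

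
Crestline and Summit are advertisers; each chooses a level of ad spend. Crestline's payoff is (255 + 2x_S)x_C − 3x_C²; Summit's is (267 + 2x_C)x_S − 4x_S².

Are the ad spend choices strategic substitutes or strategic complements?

Expanding Crestline's payoff: 255x_C + 2x_Sx_C − 3x_C².
∂π/∂x_C = 255 + 2x_S − 6x_C = 0, so x_C = 42.5 + (1/3)x_S.
The best-response slope dx_C/dx_S = 1/3 > 0: the reaction function is upward-sloping, so the choices are strategic complements.

strategic complements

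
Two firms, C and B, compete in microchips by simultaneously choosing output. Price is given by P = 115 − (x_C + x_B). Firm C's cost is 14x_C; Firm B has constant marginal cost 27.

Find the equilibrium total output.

63

Firm C's profit: π = x_C(115 − (x_C + x_B)) − 14x_C.
∂π/∂x_C = 101 − 2x_C − x_B = 0, so x_C = 50.5 − 0.5x_B.
By the same steps for B: x_B = 44 − 0.5x_C.
Solving the two reaction functions simultaneously: (1 − (−0.5)(−0.5))x_C = 50.5 − 0.5·44, so 0.75x_C = 28.5 and x_C = 38.
Then x_B = 44 − 0.5·38 = 25.
Total output: 38 + 25 = 63.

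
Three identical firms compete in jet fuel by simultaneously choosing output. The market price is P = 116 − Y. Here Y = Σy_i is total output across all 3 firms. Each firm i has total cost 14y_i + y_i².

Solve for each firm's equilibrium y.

17

A representative firm's profit is π_i = y_i(116 − Y) − 14y_i − y_i², with Y = y_i + Σ_{j≠i} y_j.
First-order condition: 102 − 4y_i − Σ_{j≠i} y_j = 0.
Imposing symmetry (y_j = y for all j) turns Σ_{j≠i} y_j into 2y, so 102 = 6y and y = 17.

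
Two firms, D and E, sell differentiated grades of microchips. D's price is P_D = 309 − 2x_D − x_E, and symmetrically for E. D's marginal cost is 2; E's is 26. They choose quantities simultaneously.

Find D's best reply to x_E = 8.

Firm D's profit: π = x_D(309 − 2x_D − x_E) − 2x_D.
∂π/∂x_D = 307 − 4x_D − x_E = 0 ⇒ x_D = 76.75 − 0.25x_E.
At x_E = 8: x_D = 76.75 − 0.25·8 = 74.75.

74.75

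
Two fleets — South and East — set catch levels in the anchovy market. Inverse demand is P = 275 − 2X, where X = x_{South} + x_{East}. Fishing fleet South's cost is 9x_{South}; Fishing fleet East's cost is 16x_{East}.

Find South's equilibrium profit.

Fishing fleet South's profit: π = x_{South}(275 − 2(x_{South} + x_{East})) − 9x_{South}.
∂π/∂x_{South} = 266 − 4x_{South} − 2x_{East} = 0, so x_{South} = 66.5 − 0.5x_{East}.
By the same steps for East: x_{East} = 64.75 − 0.5x_{South}.
Substituting the second reaction function into the first: x_{South} = 66.5 − 0.5(64.75 − 0.5x_{South}), which gives 0.75x_{South} = 34.125 ⇒ x_{South} = 45.5.
Then x_{East} = 64.75 − 0.5·45.5 = 42.
Price P = 275 − 2·87.5 = 100.
South's profit: (100 − 9)·45.5 = 4140.5.

4140.5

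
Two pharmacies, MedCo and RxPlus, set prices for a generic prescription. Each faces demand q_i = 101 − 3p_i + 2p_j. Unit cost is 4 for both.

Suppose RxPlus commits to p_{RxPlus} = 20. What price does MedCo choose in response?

25.5

MedCo's profit: π = (p_{MedCo} − 4)(101 − 3p_{MedCo} + 2p_{RxPlus}).
∂π/∂p_{MedCo} = 113 − 6p_{MedCo} + 2p_{RxPlus} = 0 ⇒ p_{MedCo} = 113/6 + (1/3)p_{RxPlus}.
At p_{RxPlus} = 20: p_{MedCo} = 113/6 + (1/3)·20 = 25.5.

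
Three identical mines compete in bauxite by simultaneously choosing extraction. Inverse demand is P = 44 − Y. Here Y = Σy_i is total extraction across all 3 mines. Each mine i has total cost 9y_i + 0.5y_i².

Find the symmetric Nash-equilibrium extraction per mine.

7

A representative mine's profit is π_i = y_i(44 − Y) − 9y_i − 0.5y_i², with Y = y_i + Σ_{j≠i} y_j.
First-order condition: 35 − 3y_i − Σ_{j≠i} y_j = 0.
With identical mines, set every y_j = y: then 35 − 3y − 2y = 0, i.e. y = 35/5 = 7.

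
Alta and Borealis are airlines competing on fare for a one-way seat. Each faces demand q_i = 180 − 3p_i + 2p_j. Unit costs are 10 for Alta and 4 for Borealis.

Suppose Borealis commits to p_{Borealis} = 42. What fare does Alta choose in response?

Alta's profit: π = (p_{Alta} − 10)(180 − 3p_{Alta} + 2p_{Borealis}).
∂π/∂p_{Alta} = 210 − 6p_{Alta} + 2p_{Borealis} = 0 ⇒ p_{Alta} = 35 + (1/3)p_{Borealis}.
At p_{Borealis} = 42: p_{Alta} = 35 + (1/3)·42 = 49.

49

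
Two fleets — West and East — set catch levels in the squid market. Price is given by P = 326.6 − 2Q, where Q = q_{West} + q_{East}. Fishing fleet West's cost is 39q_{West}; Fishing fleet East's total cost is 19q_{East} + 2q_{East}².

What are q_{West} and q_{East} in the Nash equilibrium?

Fishing fleet West's profit: π = q_{West}(326.6 − 2(q_{West} + q_{East})) − 39q_{West}.
∂π/∂q_{West} = 287.6 − 4q_{West} − 2q_{East} = 0, so q_{West} = 71.9 − 0.5q_{East}.
For East: ∂π/∂q_{East} = 307.6 − 8q_{East} − 2q_{West} = 0 ⇒ q_{East} = 38.45 − 0.25q_{West}.
Solving the two reaction functions simultaneously: (1 − (−0.5)(−0.25))q_{West} = 71.9 − 0.5·38.45, so 0.875q_{West} = 52.675 and q_{West} = 60.2.
Then q_{East} = 38.45 − 0.25·60.2 = 23.4.

60.2, 23.4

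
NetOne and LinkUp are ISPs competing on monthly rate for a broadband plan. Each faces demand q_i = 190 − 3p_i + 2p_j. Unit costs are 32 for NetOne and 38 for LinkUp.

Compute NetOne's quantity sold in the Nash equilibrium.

NetOne's profit: π = (p_{NetOne} − 32)(190 − 3p_{NetOne} + 2p_{LinkUp}).
∂π/∂p_{NetOne} = 286 − 6p_{NetOne} + 2p_{LinkUp} = 0 ⇒ p_{NetOne} = 143/3 + (1/3)p_{LinkUp}.
Similarly p_{LinkUp} = 152/3 + (1/3)p_{NetOne}.
Solving the two reaction functions simultaneously: (1 − (1/3)(1/3))p_{NetOne} = 143/3 + (1/3)·(152/3), so (8/9)p_{NetOne} = 581/9 and p_{NetOne} = 72.625.
Then p_{LinkUp} = 152/3 + (1/3)·72.625 = 74.875.
q_{NetOne} = 190 − 3·72.625 + 2·74.875 = 121.875.

121.875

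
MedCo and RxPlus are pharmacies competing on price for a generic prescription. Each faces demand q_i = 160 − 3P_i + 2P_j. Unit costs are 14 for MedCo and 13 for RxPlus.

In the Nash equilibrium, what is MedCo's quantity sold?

108.9375

MedCo's profit: π = (P_{MedCo} − 14)(160 − 3P_{MedCo} + 2P_{RxPlus}).
∂π/∂P_{MedCo} = 202 − 6P_{MedCo} + 2P_{RxPlus} = 0 ⇒ P_{MedCo} = 101/3 + (1/3)P_{RxPlus}.
Similarly P_{RxPlus} = 199/6 + (1/3)P_{MedCo}.
Plugging P_{RxPlus} into MedCo's best response: P_{MedCo} = 101/3 + (1/3)(199/6 + (1/3)P_{MedCo}) ⇒ (8/9)P_{MedCo} = 805/18, so P_{MedCo} = 50.3125.
Then P_{RxPlus} = 199/6 + (1/3)·50.3125 = 49.9375.
q_{MedCo} = 160 − 3·50.3125 + 2·49.9375 = 108.9375.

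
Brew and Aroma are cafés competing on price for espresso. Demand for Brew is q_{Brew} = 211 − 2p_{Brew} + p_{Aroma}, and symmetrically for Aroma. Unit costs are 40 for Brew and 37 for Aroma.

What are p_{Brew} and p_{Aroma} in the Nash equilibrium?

Brew's profit: π = (p_{Brew} − 40)(211 − 2p_{Brew} + p_{Aroma}).
∂π/∂p_{Brew} = 291 − 4p_{Brew} + p_{Aroma} = 0 ⇒ p_{Brew} = 72.75 + 0.25p_{Aroma}.
Similarly p_{Aroma} = 71.25 + 0.25p_{Brew}.
Solving the two reaction functions simultaneously: (1 − (0.25)(0.25))p_{Brew} = 72.75 + 0.25·71.25, so 0.9375p_{Brew} = 90.5625 and p_{Brew} = 96.6.
Then p_{Aroma} = 71.25 + 0.25·96.6 = 95.4.

96.6, 95.4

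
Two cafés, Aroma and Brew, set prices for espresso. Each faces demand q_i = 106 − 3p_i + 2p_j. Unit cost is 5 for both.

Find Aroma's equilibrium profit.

1912.6875

Aroma's profit: π = (p_{Aroma} − 5)(106 − 3p_{Aroma} + 2p_{Brew}).
∂π/∂p_{Aroma} = 121 − 6p_{Aroma} + 2p_{Brew} = 0 ⇒ p_{Aroma} = 121/6 + (1/3)p_{Brew}.
The game is symmetric, so in equilibrium p_{Brew} = p_{Aroma}: the reaction function gives (2/3)p_{Aroma} = 121/6, hence p_{Aroma} = 30.25.
q_{Aroma} = 106 − 3·30.25 + 2·30.25 = 75.75.
Profit = (30.25 − 5)·75.75 = 1912.6875.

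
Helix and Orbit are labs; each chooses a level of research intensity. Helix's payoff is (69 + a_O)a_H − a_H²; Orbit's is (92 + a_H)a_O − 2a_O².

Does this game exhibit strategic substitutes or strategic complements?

strategic complements

Expanding Helix's payoff: 69a_H + a_Oa_H − a_H².
∂π/∂a_H = 69 + a_O − 2a_H = 0, so a_H = 34.5 + 0.5a_O.
The best-response slope da_H/da_O = 0.5 > 0: the reaction function is upward-sloping, so the choices are strategic complements.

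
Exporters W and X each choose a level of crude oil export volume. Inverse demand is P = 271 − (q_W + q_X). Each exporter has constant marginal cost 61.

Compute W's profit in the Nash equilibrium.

Exporter W's profit: π = q_W(271 − (q_W + q_X)) − 61q_W.
∂π/∂q_W = 210 − 2q_W − q_X = 0, so q_W = 105 − 0.5q_X.
By symmetry q_X = q_W; substituting into the reaction function, 1.5q_W = 105 and q_W = 70.
Price P = 271 − 140 = 131.
W's profit: (131 − 61)·70 = 4900.

4900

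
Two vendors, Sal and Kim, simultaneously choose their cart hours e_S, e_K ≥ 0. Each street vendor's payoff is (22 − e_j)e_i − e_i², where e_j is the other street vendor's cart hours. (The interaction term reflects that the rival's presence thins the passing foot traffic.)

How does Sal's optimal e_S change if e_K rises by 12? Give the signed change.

-6

Sal's payoff is (22 − e_K)e_S − e_S².
∂π/∂e_S = 22 − e_K − 2e_S = 0, so e_S = 11 − 0.5e_K.
The reaction-function slope is −0.5, so a 12-unit rise in e_K moves e_S by −0.5 × 12 = −6. Sal's best response falls — the actions are strategic substitutes.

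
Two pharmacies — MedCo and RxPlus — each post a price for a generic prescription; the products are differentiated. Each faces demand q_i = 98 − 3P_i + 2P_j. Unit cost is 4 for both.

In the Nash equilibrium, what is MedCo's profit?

1656.75

MedCo's profit: π = (P_{MedCo} − 4)(98 − 3P_{MedCo} + 2P_{RxPlus}).
∂π/∂P_{MedCo} = 110 − 6P_{MedCo} + 2P_{RxPlus} = 0 ⇒ P_{MedCo} = 55/3 + (1/3)P_{RxPlus}.
Setting P_{MedCo} = P_{RxPlus} in the reaction function: P_{MedCo} = 55/3 + (1/3)P_{MedCo}, so P_{MedCo} = (55/3) / (2/3) = 27.5.
q_{MedCo} = 98 − 3·27.5 + 2·27.5 = 70.5.
Profit = (27.5 − 4)·70.5 = 1656.75.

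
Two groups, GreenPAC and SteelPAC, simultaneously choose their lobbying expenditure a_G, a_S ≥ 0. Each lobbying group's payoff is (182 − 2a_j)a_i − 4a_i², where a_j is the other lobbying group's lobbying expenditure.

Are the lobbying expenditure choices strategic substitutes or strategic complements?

GreenPAC's payoff is (182 − 2a_S)a_G − 4a_G².
∂π/∂a_G = 182 − 2a_S − 8a_G = 0, so a_G = 22.75 − 0.25a_S.
The best-response slope da_G/da_S = −0.25 < 0: the reaction function is downward-sloping, so the choices are strategic substitutes.

strategic substitutes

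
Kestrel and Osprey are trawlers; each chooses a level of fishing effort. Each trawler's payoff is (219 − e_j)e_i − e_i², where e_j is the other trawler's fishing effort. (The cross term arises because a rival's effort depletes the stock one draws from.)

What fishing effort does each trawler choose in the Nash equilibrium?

Kestrel's payoff is (219 − e_O)e_K − e_K².
∂π/∂e_K = 219 − e_O − 2e_K = 0, so e_K = 109.5 − 0.5e_O.
By symmetry e_O = e_K; substituting into the reaction function, 1.5e_K = 109.5 and e_K = 73.

73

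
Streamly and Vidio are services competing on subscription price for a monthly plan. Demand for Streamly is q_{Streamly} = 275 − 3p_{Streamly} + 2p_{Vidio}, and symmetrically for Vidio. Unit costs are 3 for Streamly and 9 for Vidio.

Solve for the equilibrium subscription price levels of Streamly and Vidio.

Streamly's profit: π = (p_{Streamly} − 3)(275 − 3p_{Streamly} + 2p_{Vidio}).
∂π/∂p_{Streamly} = 284 − 6p_{Streamly} + 2p_{Vidio} = 0 ⇒ p_{Streamly} = 142/3 + (1/3)p_{Vidio}.
Similarly p_{Vidio} = 151/3 + (1/3)p_{Streamly}.
Plugging p_{Vidio} into Streamly's best response: p_{Streamly} = 142/3 + (1/3)(151/3 + (1/3)p_{Streamly}) ⇒ (8/9)p_{Streamly} = 577/9, so p_{Streamly} = 72.125.
Then p_{Vidio} = 151/3 + (1/3)·72.125 = 74.375.

72.125, 74.375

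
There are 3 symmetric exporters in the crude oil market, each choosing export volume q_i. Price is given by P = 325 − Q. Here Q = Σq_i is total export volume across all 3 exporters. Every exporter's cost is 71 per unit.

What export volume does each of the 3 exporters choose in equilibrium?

63.5

A representative exporter's profit is π_i = q_i(325 − Q) − 71q_i, with Q = q_i + Σ_{j≠i} q_j.
First-order condition: 254 − 2q_i − Σ_{j≠i} q_j = 0.
In a symmetric equilibrium every exporter chooses the same q, so Σ_{j≠i} q_j = 2q. The condition becomes 254 − 4q = 0, giving q = 254/4 = 63.5.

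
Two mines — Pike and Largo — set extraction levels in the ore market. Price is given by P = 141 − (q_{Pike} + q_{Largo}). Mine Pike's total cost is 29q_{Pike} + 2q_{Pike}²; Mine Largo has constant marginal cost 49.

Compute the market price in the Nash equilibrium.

Mine Pike's profit: π = q_{Pike}(141 − (q_{Pike} + q_{Largo})) − 29q_{Pike} − 2q_{Pike}².
∂π/∂q_{Pike} = 112 − 6q_{Pike} − q_{Largo} = 0, so q_{Pike} = 56/3 − (1/6)q_{Largo}.
For Largo: ∂π/∂q_{Largo} = 92 − 2q_{Largo} − q_{Pike} = 0 ⇒ q_{Largo} = 46 − 0.5q_{Pike}.
Plugging q_{Largo} into Pike's best response: q_{Pike} = 56/3 − (1/6)(46 − 0.5q_{Pike}) ⇒ (11/12)q_{Pike} = 11, so q_{Pike} = 12.
Then q_{Largo} = 46 − 0.5·12 = 40.
Equilibrium price: P = 141 − 52 = 89.

89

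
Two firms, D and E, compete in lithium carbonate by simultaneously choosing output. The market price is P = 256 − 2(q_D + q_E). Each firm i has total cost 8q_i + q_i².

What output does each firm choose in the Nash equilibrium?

31

Firm D's profit: π = q_D(256 − 2(q_D + q_E)) − 8q_D − q_D².
∂π/∂q_D = 248 − 6q_D − 2q_E = 0, so q_D = 124/3 − (1/3)q_E.
Setting q_D = q_E in the reaction function: q_D = 124/3 − (1/3)q_D, so q_D = (124/3) / (4/3) = 31.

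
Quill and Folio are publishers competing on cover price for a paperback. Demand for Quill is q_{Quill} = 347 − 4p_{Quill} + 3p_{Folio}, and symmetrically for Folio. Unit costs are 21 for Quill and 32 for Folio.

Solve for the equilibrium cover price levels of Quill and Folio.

88.6, 92.6

Quill's profit: π = (p_{Quill} − 21)(347 − 4p_{Quill} + 3p_{Folio}).
∂π/∂p_{Quill} = 431 − 8p_{Quill} + 3p_{Folio} = 0 ⇒ p_{Quill} = 53.875 + 0.375p_{Folio}.
Similarly p_{Folio} = 59.375 + 0.375p_{Quill}.
Plugging p_{Folio} into Quill's best response: p_{Quill} = 53.875 + 0.375(59.375 + 0.375p_{Quill}) ⇒ (55/64)p_{Quill} = 4873/64, so p_{Quill} = 88.6.
Then p_{Folio} = 59.375 + 0.375·88.6 = 92.6.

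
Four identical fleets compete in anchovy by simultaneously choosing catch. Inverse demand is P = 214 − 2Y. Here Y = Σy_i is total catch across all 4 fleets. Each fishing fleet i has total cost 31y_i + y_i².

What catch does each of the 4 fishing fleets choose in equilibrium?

A representative fishing fleet's profit is π_i = y_i(214 − 2Y) − 31y_i − y_i², with Y = y_i + Σ_{j≠i} y_j.
First-order condition: 183 − 6y_i − 2Σ_{j≠i} y_j = 0.
In a symmetric equilibrium every fishing fleet chooses the same y, so Σ_{j≠i} y_j = 3y. The condition becomes 183 − 12y = 0, giving y = 183/12 = 15.25.

15.25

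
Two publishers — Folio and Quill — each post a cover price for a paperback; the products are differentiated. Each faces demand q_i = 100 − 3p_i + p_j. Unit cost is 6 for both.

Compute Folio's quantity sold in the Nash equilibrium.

Folio's profit: π = (p_{Folio} − 6)(100 − 3p_{Folio} + p_{Quill}).
∂π/∂p_{Folio} = 118 − 6p_{Folio} + p_{Quill} = 0 ⇒ p_{Folio} = 59/3 + (1/6)p_{Quill}.
Setting p_{Folio} = p_{Quill} in the reaction function: p_{Folio} = 59/3 + (1/6)p_{Folio}, so p_{Folio} = (59/3) / (5/6) = 23.6.
q_{Folio} = 100 − 3·23.6 + 23.6 = 52.8.

52.8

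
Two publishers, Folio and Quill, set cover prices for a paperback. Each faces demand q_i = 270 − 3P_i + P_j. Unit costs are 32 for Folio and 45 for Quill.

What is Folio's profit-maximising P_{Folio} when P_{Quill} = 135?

83.5

Folio's profit: π = (P_{Folio} − 32)(270 − 3P_{Folio} + P_{Quill}).
∂π/∂P_{Folio} = 366 − 6P_{Folio} + P_{Quill} = 0 ⇒ P_{Folio} = 61 + (1/6)P_{Quill}.
At P_{Quill} = 135: P_{Folio} = 61 + (1/6)·135 = 83.5.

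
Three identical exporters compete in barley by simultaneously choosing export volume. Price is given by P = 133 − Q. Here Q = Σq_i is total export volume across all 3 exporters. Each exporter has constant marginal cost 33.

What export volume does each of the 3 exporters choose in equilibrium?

25

A representative exporter's profit is π_i = q_i(133 − Q) − 33q_i, with Q = q_i + Σ_{j≠i} q_j.
First-order condition: 100 − 2q_i − Σ_{j≠i} q_j = 0.
With identical exporters, set every q_j = q: then 100 − 2q − 2q = 0, i.e. q = 100/4 = 25.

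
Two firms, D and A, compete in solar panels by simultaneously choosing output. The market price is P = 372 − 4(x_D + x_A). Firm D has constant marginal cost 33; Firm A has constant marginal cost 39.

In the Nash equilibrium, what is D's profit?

3306.25

Firm D's profit: π = x_D(372 − 4(x_D + x_A)) − 33x_D.
∂π/∂x_D = 339 − 8x_D − 4x_A = 0, so x_D = 42.375 − 0.5x_A.
By the same steps for A: x_A = 41.625 − 0.5x_D.
Solving the two reaction functions simultaneously: (1 − (−0.5)(−0.5))x_D = 42.375 − 0.5·41.625, so 0.75x_D = 21.5625 and x_D = 28.75.
Then x_A = 41.625 − 0.5·28.75 = 27.25.
Price P = 372 − 4·56 = 148.
D's profit: (148 − 33)·28.75 = 3306.25.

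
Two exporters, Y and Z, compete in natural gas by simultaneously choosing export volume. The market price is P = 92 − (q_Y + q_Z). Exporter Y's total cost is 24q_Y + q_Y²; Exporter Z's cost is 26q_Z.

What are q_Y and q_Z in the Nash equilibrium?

Exporter Y's profit: π = q_Y(92 − (q_Y + q_Z)) − 24q_Y − q_Y².
∂π/∂q_Y = 68 − 4q_Y − q_Z = 0, so q_Y = 17 − 0.25q_Z.
For Z: ∂π/∂q_Z = 66 − 2q_Z − q_Y = 0 ⇒ q_Z = 33 − 0.5q_Y.
Substituting the second reaction function into the first: q_Y = 17 − 0.25(33 − 0.5q_Y), which gives 0.875q_Y = 8.75 ⇒ q_Y = 10.
Then q_Z = 33 − 0.5·10 = 28.

10, 28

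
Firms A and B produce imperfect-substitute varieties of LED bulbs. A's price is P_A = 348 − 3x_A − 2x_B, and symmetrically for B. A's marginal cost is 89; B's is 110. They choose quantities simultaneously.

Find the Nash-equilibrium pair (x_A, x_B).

Firm A's profit: π = x_A(348 − 3x_A − 2x_B) − 89x_A.
∂π/∂x_A = 259 − 6x_A − 2x_B = 0 ⇒ x_A = 259/6 − (1/3)x_B.
Similarly x_B = 119/3 − (1/3)x_A.
Substituting the second reaction function into the first: x_A = 259/6 − (1/3)(119/3 − (1/3)x_A), which gives (8/9)x_A = 539/18 ⇒ x_A = 33.6875.
Then x_B = 119/3 − (1/3)·33.6875 = 28.4375.

33.6875, 28.4375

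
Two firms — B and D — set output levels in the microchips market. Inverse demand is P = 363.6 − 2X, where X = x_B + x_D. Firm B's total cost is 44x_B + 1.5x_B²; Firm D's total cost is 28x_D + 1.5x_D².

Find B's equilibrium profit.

Firm B's profit: π = x_B(363.6 − 2(x_B + x_D)) − 44x_B − 1.5x_B².
∂π/∂x_B = 319.6 − 7x_B − 2x_D = 0, so x_B = 1598/35 − (2/7)x_D.
By the same steps for D: x_D = 1678/35 − (2/7)x_B.
Plugging x_D into B's best response: x_B = 1598/35 − (2/7)(1678/35 − (2/7)x_B) ⇒ (45/49)x_B = 1566/49, so x_B = 34.8.
Then x_D = 1678/35 − (2/7)·34.8 = 38.
Price P = 363.6 − 2·72.8 = 218.
B's profit: (218 − 44)·34.8 − 1.5(34.8)² = 4238.64.

4238.64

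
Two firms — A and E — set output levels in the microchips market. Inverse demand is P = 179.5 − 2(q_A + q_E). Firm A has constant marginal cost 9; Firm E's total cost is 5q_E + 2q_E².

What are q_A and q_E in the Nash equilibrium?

Firm A's profit: π = q_A(179.5 − 2(q_A + q_E)) − 9q_A.
∂π/∂q_A = 170.5 − 4q_A − 2q_E = 0, so q_A = 42.625 − 0.5q_E.
For E: ∂π/∂q_E = 174.5 − 8q_E − 2q_A = 0 ⇒ q_E = 21.8125 − 0.25q_A.
Solving the two reaction functions simultaneously: (1 − (−0.5)(−0.25))q_A = 42.625 − 0.5·21.8125, so 0.875q_A = 1015/32 and q_A = 36.25.
Then q_E = 21.8125 − 0.25·36.25 = 12.75.

36.25, 12.75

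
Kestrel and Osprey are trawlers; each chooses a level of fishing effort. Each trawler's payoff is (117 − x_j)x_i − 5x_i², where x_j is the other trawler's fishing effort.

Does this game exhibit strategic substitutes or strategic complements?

Kestrel's payoff is (117 − x_O)x_K − 5x_K².
∂π/∂x_K = 117 − x_O − 10x_K = 0, so x_K = 11.7 − 0.1x_O.
The best-response slope dx_K/dx_O = −0.1 < 0: the reaction function is downward-sloping, so the choices are strategic substitutes.

strategic substitutes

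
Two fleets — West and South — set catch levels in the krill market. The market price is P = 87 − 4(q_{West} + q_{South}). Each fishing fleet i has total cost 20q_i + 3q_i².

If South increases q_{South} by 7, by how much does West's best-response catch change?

-2

Fishing fleet West's profit: π = q_{West}(87 − 4(q_{West} + q_{South})) − 20q_{West} − 3q_{West}².
∂π/∂q_{West} = 67 − 14q_{West} − 4q_{South} = 0, so q_{West} = 67/14 − (2/7)q_{South}.
The reaction-function slope is −2/7, so a 7-unit rise in q_{South} moves q_{West} by −2/7 × 7 = −2. West's best response falls — the actions are strategic substitutes.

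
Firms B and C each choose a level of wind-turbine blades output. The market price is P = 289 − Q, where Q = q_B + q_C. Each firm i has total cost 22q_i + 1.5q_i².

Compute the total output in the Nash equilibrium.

89

Firm B's profit: π = q_B(289 − (q_B + q_C)) − 22q_B − 1.5q_B².
∂π/∂q_B = 267 − 5q_B − q_C = 0, so q_B = 53.4 − 0.2q_C.
Setting q_B = q_C in the reaction function: q_B = 53.4 − 0.2q_B, so q_B = 53.4 / 1.2 = 44.5.
Total output: 44.5 + 44.5 = 89.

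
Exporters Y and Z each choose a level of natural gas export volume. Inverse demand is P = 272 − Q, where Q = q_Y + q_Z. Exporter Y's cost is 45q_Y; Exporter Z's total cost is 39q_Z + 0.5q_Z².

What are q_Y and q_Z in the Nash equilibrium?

Exporter Y's profit: π = q_Y(272 − (q_Y + q_Z)) − 45q_Y.
∂π/∂q_Y = 227 − 2q_Y − q_Z = 0, so q_Y = 113.5 − 0.5q_Z.
For Z: ∂π/∂q_Z = 233 − 3q_Z − q_Y = 0 ⇒ q_Z = 233/3 − (1/3)q_Y.
Solving the two reaction functions simultaneously: (1 − (−0.5)(−1/3))q_Y = 113.5 − 0.5·(233/3), so (5/6)q_Y = 224/3 and q_Y = 89.6.
Then q_Z = 233/3 − (1/3)·89.6 = 47.8.

89.6, 47.8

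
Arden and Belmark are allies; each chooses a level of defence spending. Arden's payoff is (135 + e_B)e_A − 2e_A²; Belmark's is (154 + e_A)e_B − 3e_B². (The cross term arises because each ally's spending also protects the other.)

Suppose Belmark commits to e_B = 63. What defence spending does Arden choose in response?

Expanding Arden's payoff: 135e_A + e_Be_A − 2e_A².
∂π/∂e_A = 135 + e_B − 4e_A = 0, so e_A = 33.75 + 0.25e_B.
At e_B = 63: e_A = 33.75 + 0.25·63 = 49.5.

49.5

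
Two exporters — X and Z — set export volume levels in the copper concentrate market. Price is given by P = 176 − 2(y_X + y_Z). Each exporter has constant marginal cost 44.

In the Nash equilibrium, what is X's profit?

Exporter X's profit: π = y_X(176 − 2(y_X + y_Z)) − 44y_X.
∂π/∂y_X = 132 − 4y_X − 2y_Z = 0, so y_X = 33 − 0.5y_Z.
Setting y_X = y_Z in the reaction function: y_X = 33 − 0.5y_X, so y_X = 33 / 1.5 = 22.
Price P = 176 − 2·44 = 88.
X's profit: (88 − 44)·22 = 968.

968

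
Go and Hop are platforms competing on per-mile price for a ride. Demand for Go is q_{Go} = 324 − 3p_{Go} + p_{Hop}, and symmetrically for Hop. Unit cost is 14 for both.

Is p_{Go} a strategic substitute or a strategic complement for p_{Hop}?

strategic complements

Go's profit: π = (p_{Go} − 14)(324 − 3p_{Go} + p_{Hop}).
∂π/∂p_{Go} = 366 − 6p_{Go} + p_{Hop} = 0 ⇒ p_{Go} = 61 + (1/6)p_{Hop}.
The best-response slope dp_{Go}/dp_{Hop} = 1/6 > 0: the reaction function is upward-sloping, so the choices are strategic complements.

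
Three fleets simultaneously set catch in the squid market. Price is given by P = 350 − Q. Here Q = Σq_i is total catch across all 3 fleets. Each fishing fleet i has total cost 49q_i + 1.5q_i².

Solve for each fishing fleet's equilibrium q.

A representative fishing fleet's profit is π_i = q_i(350 − Q) − 49q_i − 1.5q_i², with Q = q_i + Σ_{j≠i} q_j.
First-order condition: 301 − 5q_i − Σ_{j≠i} q_j = 0.
In a symmetric equilibrium every fishing fleet chooses the same q, so Σ_{j≠i} q_j = 2q. The condition becomes 301 − 7q = 0, giving q = 301/7 = 43.

43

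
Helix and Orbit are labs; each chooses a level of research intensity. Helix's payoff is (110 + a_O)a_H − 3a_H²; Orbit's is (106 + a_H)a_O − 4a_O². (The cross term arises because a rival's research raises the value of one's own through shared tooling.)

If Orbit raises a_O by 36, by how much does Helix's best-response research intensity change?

6

Expanding Helix's payoff: 110a_H + a_Oa_H − 3a_H².
∂π/∂a_H = 110 + a_O − 6a_H = 0, so a_H = 55/3 + (1/6)a_O.
The reaction-function slope is 1/6, so a 36-unit rise in a_O moves a_H by 1/6 × 36 = 6. Helix's best response rises — the actions are strategic complements.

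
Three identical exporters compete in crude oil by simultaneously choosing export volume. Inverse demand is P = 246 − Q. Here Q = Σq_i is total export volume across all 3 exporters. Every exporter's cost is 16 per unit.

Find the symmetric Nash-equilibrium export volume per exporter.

57.5

A representative exporter's profit is π_i = q_i(246 − Q) − 16q_i, with Q = q_i + Σ_{j≠i} q_j.
First-order condition: 230 − 2q_i − Σ_{j≠i} q_j = 0.
With identical exporters, set every q_j = q: then 230 − 2q − 2q = 0, i.e. q = 230/4 = 57.5.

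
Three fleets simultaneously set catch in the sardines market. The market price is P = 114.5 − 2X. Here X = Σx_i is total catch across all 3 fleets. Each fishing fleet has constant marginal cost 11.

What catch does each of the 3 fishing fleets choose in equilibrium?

A representative fishing fleet's profit is π_i = x_i(114.5 − 2X) − 11x_i, with X = x_i + Σ_{j≠i} x_j.
First-order condition: 103.5 − 4x_i − 2Σ_{j≠i} x_j = 0.
In a symmetric equilibrium every fishing fleet chooses the same x, so Σ_{j≠i} x_j = 2x. The condition becomes 103.5 − 8x = 0, giving x = 103.5/8 = 12.9375.

12.9375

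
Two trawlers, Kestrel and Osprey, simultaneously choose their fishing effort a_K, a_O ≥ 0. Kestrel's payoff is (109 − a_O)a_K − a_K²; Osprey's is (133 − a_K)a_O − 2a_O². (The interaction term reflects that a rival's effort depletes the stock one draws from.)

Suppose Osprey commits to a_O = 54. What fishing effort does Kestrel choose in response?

27.5

Expanding Kestrel's payoff: 109a_K − a_Oa_K − a_K².
∂π/∂a_K = 109 − a_O − 2a_K = 0, so a_K = 54.5 − 0.5a_O.
At a_O = 54: a_K = 54.5 − 0.5·54 = 27.5.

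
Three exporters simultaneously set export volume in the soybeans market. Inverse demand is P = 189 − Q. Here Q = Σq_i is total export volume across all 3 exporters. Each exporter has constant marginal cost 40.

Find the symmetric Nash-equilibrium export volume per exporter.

A representative exporter's profit is π_i = q_i(189 − Q) − 40q_i, with Q = q_i + Σ_{j≠i} q_j.
First-order condition: 149 − 2q_i − Σ_{j≠i} q_j = 0.
Imposing symmetry (q_j = q for all j) turns Σ_{j≠i} q_j into 2q, so 149 = 4q and q = 37.25.

37.25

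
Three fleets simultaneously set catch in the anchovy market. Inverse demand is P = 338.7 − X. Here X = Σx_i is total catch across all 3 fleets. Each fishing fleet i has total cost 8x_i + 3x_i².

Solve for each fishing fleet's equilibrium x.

33.07

A representative fishing fleet's profit is π_i = x_i(338.7 − X) − 8x_i − 3x_i², with X = x_i + Σ_{j≠i} x_j.
First-order condition: 330.7 − 8x_i − Σ_{j≠i} x_j = 0.
With identical fishing fleets, set every x_j = x: then 330.7 − 8x − 2x = 0, i.e. x = 330.7/10 = 33.07.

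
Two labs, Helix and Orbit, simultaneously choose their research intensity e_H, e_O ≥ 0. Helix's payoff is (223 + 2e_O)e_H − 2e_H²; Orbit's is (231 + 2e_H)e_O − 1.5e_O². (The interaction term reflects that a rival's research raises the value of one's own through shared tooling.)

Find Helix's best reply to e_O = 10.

Expanding Helix's payoff: 223e_H + 2e_Oe_H − 2e_H².
∂π/∂e_H = 223 + 2e_O − 4e_H = 0, so e_H = 55.75 + 0.5e_O.
At e_O = 10: e_H = 55.75 + 0.5·10 = 60.75.

60.75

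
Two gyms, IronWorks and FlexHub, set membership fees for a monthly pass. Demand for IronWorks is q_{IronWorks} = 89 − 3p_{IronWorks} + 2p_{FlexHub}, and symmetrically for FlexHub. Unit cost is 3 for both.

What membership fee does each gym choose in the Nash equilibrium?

24.5

IronWorks's profit: π = (p_{IronWorks} − 3)(89 − 3p_{IronWorks} + 2p_{FlexHub}).
∂π/∂p_{IronWorks} = 98 − 6p_{IronWorks} + 2p_{FlexHub} = 0 ⇒ p_{IronWorks} = 49/3 + (1/3)p_{FlexHub}.
Setting p_{IronWorks} = p_{FlexHub} in the reaction function: p_{IronWorks} = 49/3 + (1/3)p_{IronWorks}, so p_{IronWorks} = (49/3) / (2/3) = 24.5.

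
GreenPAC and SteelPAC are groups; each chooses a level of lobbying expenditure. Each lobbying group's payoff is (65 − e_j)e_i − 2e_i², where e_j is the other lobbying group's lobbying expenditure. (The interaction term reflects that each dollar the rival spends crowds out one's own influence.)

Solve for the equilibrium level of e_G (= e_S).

13

GreenPAC's payoff is (65 − e_S)e_G − 2e_G².
∂π/∂e_G = 65 − e_S − 4e_G = 0, so e_G = 16.25 − 0.25e_S.
Setting e_G = e_S in the reaction function: e_G = 16.25 − 0.25e_G, so e_G = 16.25 / 1.25 = 13.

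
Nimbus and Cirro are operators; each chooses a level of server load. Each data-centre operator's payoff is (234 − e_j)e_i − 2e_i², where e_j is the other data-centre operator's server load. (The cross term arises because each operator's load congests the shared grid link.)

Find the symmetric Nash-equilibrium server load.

46.8

Nimbus's payoff is (234 − e_C)e_N − 2e_N².
∂π/∂e_N = 234 − e_C − 4e_N = 0, so e_N = 58.5 − 0.25e_C.
Setting e_N = e_C in the reaction function: e_N = 58.5 − 0.25e_N, so e_N = 58.5 / 1.25 = 46.8.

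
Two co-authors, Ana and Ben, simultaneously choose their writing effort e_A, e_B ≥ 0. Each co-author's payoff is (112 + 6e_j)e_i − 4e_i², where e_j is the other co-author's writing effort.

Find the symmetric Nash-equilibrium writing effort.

56

Ana's payoff is (112 + 6e_B)e_A − 4e_A².
∂π/∂e_A = 112 + 6e_B − 8e_A = 0, so e_A = 14 + 0.75e_B.
The game is symmetric, so in equilibrium e_B = e_A: the reaction function gives 0.25e_A = 14, hence e_A = 56.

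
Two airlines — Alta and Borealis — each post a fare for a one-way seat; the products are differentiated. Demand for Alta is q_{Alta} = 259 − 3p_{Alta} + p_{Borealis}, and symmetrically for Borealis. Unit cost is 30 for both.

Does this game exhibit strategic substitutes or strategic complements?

strategic complements

Alta's profit: π = (p_{Alta} − 30)(259 − 3p_{Alta} + p_{Borealis}).
∂π/∂p_{Alta} = 349 − 6p_{Alta} + p_{Borealis} = 0 ⇒ p_{Alta} = 349/6 + (1/6)p_{Borealis}.
The best-response slope dp_{Alta}/dp_{Borealis} = 1/6 > 0: the reaction function is upward-sloping, so the choices are strategic complements.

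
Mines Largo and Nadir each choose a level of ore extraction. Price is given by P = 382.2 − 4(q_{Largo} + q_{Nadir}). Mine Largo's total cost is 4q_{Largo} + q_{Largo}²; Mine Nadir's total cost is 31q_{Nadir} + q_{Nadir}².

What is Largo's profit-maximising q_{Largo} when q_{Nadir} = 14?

Mine Largo's profit: π = q_{Largo}(382.2 − 4(q_{Largo} + q_{Nadir})) − 4q_{Largo} − q_{Largo}².
∂π/∂q_{Largo} = 378.2 − 10q_{Largo} − 4q_{Nadir} = 0, so q_{Largo} = 37.82 − 0.4q_{Nadir}.
At q_{Nadir} = 14: q_{Largo} = 37.82 − 0.4·14 = 32.22.

32.22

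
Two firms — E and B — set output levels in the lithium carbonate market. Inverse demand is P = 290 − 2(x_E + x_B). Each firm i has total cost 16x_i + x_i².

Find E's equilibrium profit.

Firm E's profit: π = x_E(290 − 2(x_E + x_B)) − 16x_E − x_E².
∂π/∂x_E = 274 − 6x_E − 2x_B = 0, so x_E = 137/3 − (1/3)x_B.
Setting x_E = x_B in the reaction function: x_E = 137/3 − (1/3)x_E, so x_E = (137/3) / (4/3) = 34.25.
Price P = 290 − 2·68.5 = 153.
E's profit: (153 − 16)·34.25 − (34.25)² = 3519.1875.

3519.1875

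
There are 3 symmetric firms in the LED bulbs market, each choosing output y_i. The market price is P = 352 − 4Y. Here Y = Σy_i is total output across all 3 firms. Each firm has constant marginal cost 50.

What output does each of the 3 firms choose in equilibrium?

18.875

A representative firm's profit is π_i = y_i(352 − 4Y) − 50y_i, with Y = y_i + Σ_{j≠i} y_j.
First-order condition: 302 − 8y_i − 4Σ_{j≠i} y_j = 0.
In a symmetric equilibrium every firm chooses the same y, so Σ_{j≠i} y_j = 2y. The condition becomes 302 − 16y = 0, giving y = 302/16 = 18.875.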